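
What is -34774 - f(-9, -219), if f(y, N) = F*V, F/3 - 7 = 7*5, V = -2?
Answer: -34522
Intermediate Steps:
F = 126 (F = 21 + 3*(7*5) = 21 + 3*35 = 21 + 105 = 126)
f(y, N) = -252 (f(y, N) = 126*(-2) = -252)
-34774 - f(-9, -219) = -34774 - 1*(-252) = -34774 + 252 = -34522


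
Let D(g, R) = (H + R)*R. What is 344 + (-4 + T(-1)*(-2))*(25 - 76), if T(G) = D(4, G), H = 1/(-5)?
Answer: 3352/5 ≈ 670.40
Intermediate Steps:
H = -⅕ ≈ -0.20000
D(g, R) = R*(-⅕ + R) (D(g, R) = (-⅕ + R)*R = R*(-⅕ + R))
T(G) = G*(-⅕ + G)
344 + (-4 + T(-1)*(-2))*(25 - 76) = 344 + (-4 - (-⅕ - 1)*(-2))*(25 - 76) = 344 + (-4 - 1*(-6/5)*(-2))*(-51) = 344 + (-4 + (6/5)*(-2))*(-51) = 344 + (-4 - 12/5)*(-51) = 344 - 32/5*(-51) = 344 + 1632/5 = 3352/5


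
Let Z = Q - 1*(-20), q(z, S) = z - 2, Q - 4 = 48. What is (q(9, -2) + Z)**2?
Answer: 6241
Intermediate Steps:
Q = 52 (Q = 4 + 48 = 52)
q(z, S) = -2 + z
Z = 72 (Z = 52 - 1*(-20) = 52 + 20 = 72)
(q(9, -2) + Z)**2 = ((-2 + 9) + 72)**2 = (7 + 72)**2 = 79**2 = 6241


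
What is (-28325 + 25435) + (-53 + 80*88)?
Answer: 4097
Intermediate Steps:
(-28325 + 25435) + (-53 + 80*88) = -2890 + (-53 + 7040) = -2890 + 6987 = 4097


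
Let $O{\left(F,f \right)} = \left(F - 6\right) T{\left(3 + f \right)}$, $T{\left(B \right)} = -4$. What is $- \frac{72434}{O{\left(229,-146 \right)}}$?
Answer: $\frac{36217}{446} \approx 81.204$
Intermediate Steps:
$O{\left(F,f \right)} = 24 - 4 F$ ($O{\left(F,f \right)} = \left(F - 6\right) \left(-4\right) = \left(-6 + F\right) \left(-4\right) = 24 - 4 F$)
$- \frac{72434}{O{\left(229,-146 \right)}} = - \frac{72434}{24 - 916} = - \frac{72434}{-892} = \left(-72434\right) \left(- \frac{1}{892}\right) = \frac{36217}{446}$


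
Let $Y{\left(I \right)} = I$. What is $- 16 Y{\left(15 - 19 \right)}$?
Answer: $64$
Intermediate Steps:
$- 16 Y{\left(15 - 19 \right)} = - 16 \left(15 - 19\right) = \left(-16\right) \left(-4\right) = 64$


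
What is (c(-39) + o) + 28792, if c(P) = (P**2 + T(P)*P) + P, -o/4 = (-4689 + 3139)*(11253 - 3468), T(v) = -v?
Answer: 48295753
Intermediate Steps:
o = 48267000 (o = -4*(-4689 + 3139)*(11253 - 3468) = -(-6200)*7785 = -4*(-12066750) = 48267000)
c(P) = P (c(P) = (P**2 + (-P)*P) + P = (P**2 - P**2) + P = 0 + P = P)
(c(-39) + o) + 28792 = (-39 + 48267000) + 28792 = 48266961 + 28792 = 48295753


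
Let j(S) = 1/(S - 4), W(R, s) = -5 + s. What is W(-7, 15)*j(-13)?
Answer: -10/17 ≈ -0.58823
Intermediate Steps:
j(S) = 1/(-4 + S)
W(-7, 15)*j(-13) = (-5 + 15)/(-4 - 13) = 10/(-17) = 10*(-1/17) = -10/17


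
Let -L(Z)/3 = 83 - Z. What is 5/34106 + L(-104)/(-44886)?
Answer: 1613158/127573493 ≈ 0.012645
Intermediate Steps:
L(Z) = -249 + 3*Z (L(Z) = -3*(83 - Z) = -249 + 3*Z)
5/34106 + L(-104)/(-44886) = 5/34106 + (-249 + 3*(-104))/(-44886) = 5*(1/34106) + (-249 - 312)*(-1/44886) = 5/34106 - 561*(-1/44886) = 5/34106 + 187/14962 = 1613158/127573493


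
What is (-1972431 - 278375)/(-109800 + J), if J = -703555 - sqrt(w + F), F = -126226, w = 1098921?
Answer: 6312773497/2281190977 - 38807*sqrt(972695)/11405954885 ≈ 2.7640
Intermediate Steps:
J = -703555 - sqrt(972695) (J = -703555 - sqrt(1098921 - 126226) = -703555 - sqrt(972695) ≈ -7.0454e+5)
(-1972431 - 278375)/(-109800 + J) = (-1972431 - 278375)/(-109800 + (-703555 - sqrt(972695))) = -2250806/(-813355 - sqrt(972695))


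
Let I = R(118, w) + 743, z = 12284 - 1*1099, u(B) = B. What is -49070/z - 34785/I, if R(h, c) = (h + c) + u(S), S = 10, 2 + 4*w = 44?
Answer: -172930172/3943831 ≈ -43.848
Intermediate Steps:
w = 21/2 (w = -½ + (¼)*44 = -½ + 11 = 21/2 ≈ 10.500)
R(h, c) = 10 + c + h (R(h, c) = (h + c) + 10 = (c + h) + 10 = 10 + c + h)
z = 11185 (z = 12284 - 1099 = 11185)
I = 1763/2 (I = (10 + 21/2 + 118) + 743 = 277/2 + 743 = 1763/2 ≈ 881.50)
-49070/z - 34785/I = -49070/11185 - 34785/1763/2 = -49070*1/11185 - 34785*2/1763 = -9814/2237 - 69570/1763 = -172930172/3943831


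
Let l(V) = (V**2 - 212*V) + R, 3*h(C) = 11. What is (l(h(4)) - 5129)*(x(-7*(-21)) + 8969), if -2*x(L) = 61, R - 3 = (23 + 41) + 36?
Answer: -310517531/6 ≈ -5.1753e+7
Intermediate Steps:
R = 103 (R = 3 + ((23 + 41) + 36) = 3 + (64 + 36) = 3 + 100 = 103)
h(C) = 11/3 (h(C) = (1/3)*11 = 11/3)
x(L) = -61/2 (x(L) = -1/2*61 = -61/2)
l(V) = 103 + V**2 - 212*V (l(V) = (V**2 - 212*V) + 103 = 103 + V**2 - 212*V)
(l(h(4)) - 5129)*(x(-7*(-21)) + 8969) = ((103 + (11/3)**2 - 212*11/3) - 5129)*(-61/2 + 8969) = ((103 + 121/9 - 2332/3) - 5129)*(17877/2) = (-5948/9 - 5129)*(17877/2) = -52109/9*17877/2 = -310517531/6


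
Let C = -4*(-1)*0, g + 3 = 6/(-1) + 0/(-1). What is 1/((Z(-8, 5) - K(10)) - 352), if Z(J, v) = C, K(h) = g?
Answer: -1/343 ≈ -0.0029155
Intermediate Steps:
g = -9 (g = -3 + (6/(-1) + 0/(-1)) = -3 + (6*(-1) + 0*(-1)) = -3 + (-6 + 0) = -3 - 6 = -9)
K(h) = -9
C = 0 (C = 4*0 = 0)
Z(J, v) = 0
1/((Z(-8, 5) - K(10)) - 352) = 1/((0 - 1*(-9)) - 352) = 1/((0 + 9) - 352) = 1/(9 - 352) = 1/(-343) = -1/343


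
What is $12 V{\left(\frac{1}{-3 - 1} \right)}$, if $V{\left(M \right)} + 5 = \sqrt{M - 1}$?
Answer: $-60 + 6 i \sqrt{5} \approx -60.0 + 13.416 i$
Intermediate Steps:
$V{\left(M \right)} = -5 + \sqrt{-1 + M}$ ($V{\left(M \right)} = -5 + \sqrt{M - 1} = -5 + \sqrt{-1 + M}$)
$12 V{\left(\frac{1}{-3 - 1} \right)} = 12 \left(-5 + \sqrt{-1 + \frac{1}{-3 - 1}}\right) = 12 \left(-5 + \sqrt{-1 + \frac{1}{-4}}\right) = 12 \left(-5 + \sqrt{-1 - \frac{1}{4}}\right) = 12 \left(-5 + \sqrt{- \frac{5}{4}}\right) = 12 \left(-5 + \frac{i \sqrt{5}}{2}\right) = -60 + 6 i \sqrt{5}$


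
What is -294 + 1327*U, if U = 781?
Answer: 1036093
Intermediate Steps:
-294 + 1327*U = -294 + 1327*781 = -294 + 1036387 = 1036093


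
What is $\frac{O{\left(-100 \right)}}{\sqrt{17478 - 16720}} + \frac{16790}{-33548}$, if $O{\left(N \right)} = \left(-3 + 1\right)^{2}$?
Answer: $- \frac{8395}{16774} + \frac{2 \sqrt{758}}{379} \approx -0.35519$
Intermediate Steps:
$O{\left(N \right)} = 4$ ($O{\left(N \right)} = \left(-2\right)^{2} = 4$)
$\frac{O{\left(-100 \right)}}{\sqrt{17478 - 16720}} + \frac{16790}{-33548} = \frac{4}{\sqrt{17478 - 16720}} + \frac{16790}{-33548} = \frac{4}{\sqrt{758}} + 16790 \left(- \frac{1}{33548}\right) = 4 \frac{\sqrt{758}}{758} - \frac{8395}{16774} = \frac{2 \sqrt{758}}{379} - \frac{8395}{16774} = - \frac{8395}{16774} + \frac{2 \sqrt{758}}{379}$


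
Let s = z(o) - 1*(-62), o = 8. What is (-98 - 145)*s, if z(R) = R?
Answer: -17010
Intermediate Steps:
s = 70 (s = 8 - 1*(-62) = 8 + 62 = 70)
(-98 - 145)*s = (-98 - 145)*70 = -243*70 = -17010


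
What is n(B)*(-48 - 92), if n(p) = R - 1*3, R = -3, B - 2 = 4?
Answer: 840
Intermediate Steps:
B = 6 (B = 2 + 4 = 6)
n(p) = -6 (n(p) = -3 - 1*3 = -3 - 3 = -6)
n(B)*(-48 - 92) = -6*(-48 - 92) = -6*(-140) = 840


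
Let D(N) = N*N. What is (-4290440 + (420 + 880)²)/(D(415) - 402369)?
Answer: 325055/28768 ≈ 11.299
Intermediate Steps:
D(N) = N²
(-4290440 + (420 + 880)²)/(D(415) - 402369) = (-4290440 + (420 + 880)²)/(415² - 402369) = (-4290440 + 1300²)/(172225 - 402369) = (-4290440 + 1690000)/(-230144) = -2600440*(-1/230144) = 325055/28768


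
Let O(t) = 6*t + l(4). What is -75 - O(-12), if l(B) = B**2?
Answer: -19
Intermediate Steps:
O(t) = 16 + 6*t (O(t) = 6*t + 4**2 = 6*t + 16 = 16 + 6*t)
-75 - O(-12) = -75 - (16 + 6*(-12)) = -75 - (16 - 72) = -75 - 1*(-56) = -75 + 56 = -19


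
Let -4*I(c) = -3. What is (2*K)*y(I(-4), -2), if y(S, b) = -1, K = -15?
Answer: 30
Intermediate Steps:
I(c) = 3/4 (I(c) = -1/4*(-3) = 3/4)
(2*K)*y(I(-4), -2) = (2*(-15))*(-1) = -30*(-1) = 30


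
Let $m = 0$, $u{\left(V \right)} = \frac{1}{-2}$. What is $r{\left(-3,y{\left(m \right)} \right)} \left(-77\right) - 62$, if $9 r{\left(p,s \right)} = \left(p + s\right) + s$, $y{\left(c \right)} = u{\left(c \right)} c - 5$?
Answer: $\frac{443}{9} \approx 49.222$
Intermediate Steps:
$u{\left(V \right)} = - \frac{1}{2}$
$y{\left(c \right)} = -5 - \frac{c}{2}$ ($y{\left(c \right)} = - \frac{c}{2} - 5 = -5 - \frac{c}{2}$)
$r{\left(p,s \right)} = \frac{p}{9} + \frac{2 s}{9}$ ($r{\left(p,s \right)} = \frac{\left(p + s\right) + s}{9} = \frac{p + 2 s}{9} = \frac{p}{9} + \frac{2 s}{9}$)
$r{\left(-3,y{\left(m \right)} \right)} \left(-77\right) - 62 = \left(\frac{1}{9} \left(-3\right) + \frac{2 \left(-5 - 0\right)}{9}\right) \left(-77\right) - 62 = \left(- \frac{1}{3} + \frac{2 \left(-5 + 0\right)}{9}\right) \left(-77\right) - 62 = \left(- \frac{1}{3} + \frac{2}{9} \left(-5\right)\right) \left(-77\right) - 62 = \left(- \frac{1}{3} - \frac{10}{9}\right) \left(-77\right) - 62 = \left(- \frac{13}{9}\right) \left(-77\right) - 62 = \frac{1001}{9} - 62 = \frac{443}{9}$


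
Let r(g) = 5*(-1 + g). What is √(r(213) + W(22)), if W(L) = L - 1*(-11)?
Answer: √1093 ≈ 33.061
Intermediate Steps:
W(L) = 11 + L (W(L) = L + 11 = 11 + L)
r(g) = -5 + 5*g
√(r(213) + W(22)) = √((-5 + 5*213) + (11 + 22)) = √((-5 + 1065) + 33) = √(1060 + 33) = √1093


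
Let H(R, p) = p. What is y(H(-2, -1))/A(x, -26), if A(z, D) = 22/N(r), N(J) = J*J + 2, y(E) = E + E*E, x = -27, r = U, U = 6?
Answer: 0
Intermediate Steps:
r = 6
y(E) = E + E²
N(J) = 2 + J² (N(J) = J² + 2 = 2 + J²)
A(z, D) = 11/19 (A(z, D) = 22/(2 + 6²) = 22/(2 + 36) = 22/38 = 22*(1/38) = 11/19)
y(H(-2, -1))/A(x, -26) = (-(1 - 1))/(11/19) = -1*0*(19/11) = 0*(19/11) = 0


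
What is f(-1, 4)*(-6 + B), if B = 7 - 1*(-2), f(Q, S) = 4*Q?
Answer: -12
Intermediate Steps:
B = 9 (B = 7 + 2 = 9)
f(-1, 4)*(-6 + B) = (4*(-1))*(-6 + 9) = -4*3 = -12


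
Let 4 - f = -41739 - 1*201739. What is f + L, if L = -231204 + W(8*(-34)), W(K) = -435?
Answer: 11843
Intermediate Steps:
f = 243482 (f = 4 - (-41739 - 1*201739) = 4 - (-41739 - 201739) = 4 - 1*(-243478) = 4 + 243478 = 243482)
L = -231639 (L = -231204 - 435 = -231639)
f + L = 243482 - 231639 = 11843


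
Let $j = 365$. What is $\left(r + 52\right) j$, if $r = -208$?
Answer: $-56940$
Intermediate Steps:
$\left(r + 52\right) j = \left(-208 + 52\right) 365 = \left(-156\right) 365 = -56940$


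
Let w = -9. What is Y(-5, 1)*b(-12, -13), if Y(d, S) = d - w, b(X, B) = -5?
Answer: -20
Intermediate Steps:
Y(d, S) = 9 + d (Y(d, S) = d - 1*(-9) = d + 9 = 9 + d)
Y(-5, 1)*b(-12, -13) = (9 - 5)*(-5) = 4*(-5) = -20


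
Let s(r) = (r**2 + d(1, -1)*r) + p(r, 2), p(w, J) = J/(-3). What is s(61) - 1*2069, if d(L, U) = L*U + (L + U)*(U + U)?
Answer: 4771/3 ≈ 1590.3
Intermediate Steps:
d(L, U) = L*U + 2*U*(L + U) (d(L, U) = L*U + (L + U)*(2*U) = L*U + 2*U*(L + U))
p(w, J) = -J/3 (p(w, J) = J*(-1/3) = -J/3)
s(r) = -2/3 + r**2 - r (s(r) = (r**2 + (-(2*(-1) + 3*1))*r) - 1/3*2 = (r**2 + (-(-2 + 3))*r) - 2/3 = (r**2 + (-1*1)*r) - 2/3 = (r**2 - r) - 2/3 = -2/3 + r**2 - r)
s(61) - 1*2069 = (-2/3 + 61**2 - 1*61) - 1*2069 = (-2/3 + 3721 - 61) - 2069 = 10978/3 - 2069 = 4771/3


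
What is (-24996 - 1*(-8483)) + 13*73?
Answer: -15564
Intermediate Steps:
(-24996 - 1*(-8483)) + 13*73 = (-24996 + 8483) + 949 = -16513 + 949 = -15564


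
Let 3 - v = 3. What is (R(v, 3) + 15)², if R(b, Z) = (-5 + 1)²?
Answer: 961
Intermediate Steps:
v = 0 (v = 3 - 1*3 = 3 - 3 = 0)
R(b, Z) = 16 (R(b, Z) = (-4)² = 16)
(R(v, 3) + 15)² = (16 + 15)² = 31² = 961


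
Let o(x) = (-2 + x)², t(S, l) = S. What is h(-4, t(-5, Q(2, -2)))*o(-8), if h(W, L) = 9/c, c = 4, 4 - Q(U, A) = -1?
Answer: 225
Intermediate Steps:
Q(U, A) = 5 (Q(U, A) = 4 - 1*(-1) = 4 + 1 = 5)
h(W, L) = 9/4
h(-4, t(-5, Q(2, -2)))*o(-8) = 9*(-2 - 8)²/4 = (9/4)*(-10)² = (9/4)*100 = 225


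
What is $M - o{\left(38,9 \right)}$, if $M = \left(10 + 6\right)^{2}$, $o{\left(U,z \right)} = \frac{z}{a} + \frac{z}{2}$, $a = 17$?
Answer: $\frac{8533}{34} \approx 250.97$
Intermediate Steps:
$o{\left(U,z \right)} = \frac{19 z}{34}$ ($o{\left(U,z \right)} = \frac{z}{17} + \frac{z}{2} = \frac{19 z}{34}$)
$M = 256$ ($M = 16^{2} = 256$)
$M - o{\left(38,9 \right)} = 256 - \frac{19}{34} \cdot 9 = 256 - \frac{171}{34} = \frac{8533}{34}$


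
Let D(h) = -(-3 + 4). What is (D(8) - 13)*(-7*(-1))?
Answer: -98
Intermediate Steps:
D(h) = -1 (D(h) = -1*1 = -1)
(D(8) - 13)*(-7*(-1)) = (-1 - 13)*(-7*(-1)) = -14*7 = -98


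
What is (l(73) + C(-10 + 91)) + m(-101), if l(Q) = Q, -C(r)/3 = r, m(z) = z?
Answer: -271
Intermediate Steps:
C(r) = -3*r
(l(73) + C(-10 + 91)) + m(-101) = (73 - 3*(-10 + 91)) - 101 = (73 - 3*81) - 101 = (73 - 243) - 101 = -170 - 101 = -271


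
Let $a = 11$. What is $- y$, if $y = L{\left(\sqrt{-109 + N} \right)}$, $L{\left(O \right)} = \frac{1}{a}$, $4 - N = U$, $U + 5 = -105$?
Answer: $- \frac{1}{11} \approx -0.090909$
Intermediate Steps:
$U = -110$ ($U = -5 - 105 = -110$)
$N = 114$ ($N = 4 - -110 = 4 + 110 = 114$)
$L{\left(O \right)} = \frac{1}{11}$
$y = \frac{1}{11} \approx 0.090909$
$- y = \left(-1\right) \frac{1}{11} = - \frac{1}{11}$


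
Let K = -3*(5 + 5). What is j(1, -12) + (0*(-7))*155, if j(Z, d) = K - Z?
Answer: -31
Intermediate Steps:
K = -30 (K = -3*10 = -30)
j(Z, d) = -30 - Z
j(1, -12) + (0*(-7))*155 = (-30 - 1*1) + (0*(-7))*155 = (-30 - 1) + 0*155 = -31 + 0 = -31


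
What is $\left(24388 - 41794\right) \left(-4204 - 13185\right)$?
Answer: $302672934$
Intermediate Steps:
$\left(24388 - 41794\right) \left(-4204 - 13185\right) = \left(-17406\right) \left(-17389\right) = 302672934$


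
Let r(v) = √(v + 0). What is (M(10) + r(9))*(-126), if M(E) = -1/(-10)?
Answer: -1953/5 ≈ -390.60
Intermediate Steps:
M(E) = ⅒ (M(E) = -1*(-⅒) = ⅒)
r(v) = √v
(M(10) + r(9))*(-126) = (⅒ + √9)*(-126) = (⅒ + 3)*(-126) = (31/10)*(-126) = -1953/5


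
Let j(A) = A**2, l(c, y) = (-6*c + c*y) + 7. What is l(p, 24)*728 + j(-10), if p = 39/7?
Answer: 78204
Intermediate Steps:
p = 39/7 (p = 39*(1/7) = 39/7 ≈ 5.5714)
l(c, y) = 7 - 6*c + c*y
l(p, 24)*728 + j(-10) = (7 - 6*39/7 + (39/7)*24)*728 + (-10)**2 = (7 - 234/7 + 936/7)*728 + 100 = (751/7)*728 + 100 = 78104 + 100 = 78204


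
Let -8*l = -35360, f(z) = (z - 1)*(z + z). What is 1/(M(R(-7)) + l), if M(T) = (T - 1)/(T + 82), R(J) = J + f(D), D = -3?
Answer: 99/437596 ≈ 0.00022624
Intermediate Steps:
f(z) = 2*z*(-1 + z) (f(z) = (-1 + z)*(2*z) = 2*z*(-1 + z))
l = 4420 (l = -⅛*(-35360) = 4420)
R(J) = 24 + J (R(J) = J + 2*(-3)*(-1 - 3) = J + 2*(-3)*(-4) = J + 24 = 24 + J)
M(T) = (-1 + T)/(82 + T)
1/(M(R(-7)) + l) = 1/((-1 + (24 - 7))/(82 + (24 - 7)) + 4420) = 1/((-1 + 17)/(82 + 17) + 4420) = 1/(16/99 + 4420) = 1/(437596/99) = 99/437596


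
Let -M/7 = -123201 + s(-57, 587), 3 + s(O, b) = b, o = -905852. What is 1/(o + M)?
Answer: -1/47533 ≈ -2.1038e-5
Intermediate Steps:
s(O, b) = -3 + b
M = 858319 (M = -7*(-123201 + (-3 + 587)) = -7*(-123201 + 584) = -7*(-122617) = 858319)
1/(o + M) = 1/(-905852 + 858319) = 1/(-47533) = -1/47533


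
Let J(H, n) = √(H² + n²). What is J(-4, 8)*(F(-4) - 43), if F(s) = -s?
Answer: -156*√5 ≈ -348.83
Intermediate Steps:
J(-4, 8)*(F(-4) - 43) = √((-4)² + 8²)*(-1*(-4) - 43) = √(16 + 64)*(4 - 43) = √80*(-39) = (4*√5)*(-39) = -156*√5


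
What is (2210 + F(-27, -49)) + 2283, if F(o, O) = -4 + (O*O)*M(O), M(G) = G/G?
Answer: 6890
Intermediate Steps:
M(G) = 1
F(o, O) = -4 + O**2 (F(o, O) = -4 + (O*O)*1 = -4 + O**2*1 = -4 + O**2)
(2210 + F(-27, -49)) + 2283 = (2210 + (-4 + (-49)**2)) + 2283 = (2210 + (-4 + 2401)) + 2283 = (2210 + 2397) + 2283 = 4607 + 2283 = 6890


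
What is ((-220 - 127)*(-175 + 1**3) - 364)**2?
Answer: 3601680196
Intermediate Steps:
((-220 - 127)*(-175 + 1**3) - 364)**2 = (-347*(-175 + 1) - 364)**2 = (-347*(-174) - 364)**2 = (60378 - 364)**2 = 60014**2 = 3601680196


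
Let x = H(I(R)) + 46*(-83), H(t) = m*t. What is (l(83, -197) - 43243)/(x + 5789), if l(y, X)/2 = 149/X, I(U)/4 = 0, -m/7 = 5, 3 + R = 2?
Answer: -2839723/129429 ≈ -21.940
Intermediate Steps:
R = -1 (R = -3 + 2 = -1)
m = -35 (m = -7*5 = -35)
I(U) = 0 (I(U) = 4*0 = 0)
l(y, X) = 298/X (l(y, X) = 2*(149/X) = 298/X)
H(t) = -35*t
x = -3818 (x = -35*0 + 46*(-83) = 0 - 3818 = -3818)
(l(83, -197) - 43243)/(x + 5789) = (298/(-197) - 43243)/(-3818 + 5789) = (298*(-1/197) - 43243)/1971 = (-298/197 - 43243)*(1/1971) = -8519169/197*1/1971 = -2839723/129429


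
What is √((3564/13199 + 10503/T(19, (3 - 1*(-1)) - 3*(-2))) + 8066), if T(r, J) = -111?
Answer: √1901225546076101/488363 ≈ 89.284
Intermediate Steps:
√((3564/13199 + 10503/T(19, (3 - 1*(-1)) - 3*(-2))) + 8066) = √((3564/13199 + 10503/(-111)) + 8066) = √((3564*(1/13199) + 10503*(-1/111)) + 8066) = √((3564/13199 - 3501/37) + 8066) = √(-46077831/488363 + 8066) = √(3893058127/488363) = √1901225546076101/488363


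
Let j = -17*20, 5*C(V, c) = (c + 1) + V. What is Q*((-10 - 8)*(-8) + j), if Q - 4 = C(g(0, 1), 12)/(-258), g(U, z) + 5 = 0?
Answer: -504896/645 ≈ -782.78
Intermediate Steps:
g(U, z) = -5 (g(U, z) = -5 + 0 = -5)
C(V, c) = ⅕ + V/5 + c/5 (C(V, c) = ((c + 1) + V)/5 = ((1 + c) + V)/5 = (1 + V + c)/5 = ⅕ + V/5 + c/5)
Q = 2576/645 (Q = 4 + (⅕ + (⅕)*(-5) + (⅕)*12)/(-258) = 4 + (⅕ - 1 + 12/5)*(-1/258) = 4 + (8/5)*(-1/258) = 4 - 4/645 = 2576/645 ≈ 3.9938)
j = -340
Q*((-10 - 8)*(-8) + j) = 2576*((-10 - 8)*(-8) - 340)/645 = 2576*(-18*(-8) - 340)/645 = 2576*(144 - 340)/645 = (2576/645)*(-196) = -504896/645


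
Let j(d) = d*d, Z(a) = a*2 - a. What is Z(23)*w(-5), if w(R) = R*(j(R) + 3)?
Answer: -3220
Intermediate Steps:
Z(a) = a (Z(a) = 2*a - a = a)
j(d) = d**2
w(R) = R*(3 + R**2) (w(R) = R*(R**2 + 3) = R*(3 + R**2))
Z(23)*w(-5) = 23*(-5*(3 + (-5)**2)) = 23*(-5*(3 + 25)) = 23*(-5*28) = 23*(-140) = -3220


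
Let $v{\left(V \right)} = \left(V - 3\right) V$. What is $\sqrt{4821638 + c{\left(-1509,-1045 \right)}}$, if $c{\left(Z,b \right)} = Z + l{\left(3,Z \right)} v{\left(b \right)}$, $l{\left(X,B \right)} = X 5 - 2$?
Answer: $\sqrt{19057209} \approx 4365.5$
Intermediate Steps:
$l{\left(X,B \right)} = -2 + 5 X$ ($l{\left(X,B \right)} = 5 X - 2 = -2 + 5 X$)
$v{\left(V \right)} = V \left(-3 + V\right)$ ($v{\left(V \right)} = \left(-3 + V\right) V = V \left(-3 + V\right)$)
$c{\left(Z,b \right)} = Z + 13 b \left(-3 + b\right)$ ($c{\left(Z,b \right)} = Z + \left(-2 + 5 \cdot 3\right) b \left(-3 + b\right) = Z + \left(-2 + 15\right) b \left(-3 + b\right) = Z + 13 b \left(-3 + b\right)$)
$\sqrt{4821638 + c{\left(-1509,-1045 \right)}} = \sqrt{4821638 - \left(1509 + 13585 \left(-3 - 1045\right)\right)} = \sqrt{4821638 - \left(1509 + 13585 \left(-1048\right)\right)} = \sqrt{4821638 + \left(-1509 + 14237080\right)} = \sqrt{4821638 + 14235571} = \sqrt{19057209}$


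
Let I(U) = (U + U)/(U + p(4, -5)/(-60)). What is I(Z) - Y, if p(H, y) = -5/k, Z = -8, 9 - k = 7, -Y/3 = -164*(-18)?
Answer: 1691880/191 ≈ 8858.0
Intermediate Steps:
Y = -8856 (Y = -(-492)*(-18) = -3*2952 = -8856)
k = 2 (k = 9 - 1*7 = 9 - 7 = 2)
p(H, y) = -5/2
I(U) = 2*U/(1/24 + U) (I(U) = (U + U)/(U - 5/2/(-60)) = (2*U)/(U - 5/2*(-1/60)) = (2*U)/(U + 1/24) = (2*U)/(1/24 + U) = 2*U/(1/24 + U))
I(Z) - Y = 48*(-8)/(1 + 24*(-8)) - 1*(-8856) = 48*(-8)/(1 - 192) + 8856 = 48*(-8)/(-191) + 8856 = 48*(-8)*(-1/191) + 8856 = 384/191 + 8856 = 1691880/191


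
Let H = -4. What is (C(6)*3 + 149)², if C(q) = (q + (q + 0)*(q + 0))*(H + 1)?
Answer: 52441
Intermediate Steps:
C(q) = -3*q - 3*q² (C(q) = (q + (q + 0)*(q + 0))*(-4 + 1) = (q + q*q)*(-3) = (q + q²)*(-3) = -3*q - 3*q²)
(C(6)*3 + 149)² = ((3*6*(-1 - 1*6))*3 + 149)² = ((3*6*(-1 - 6))*3 + 149)² = ((3*6*(-7))*3 + 149)² = (-126*3 + 149)² = (-378 + 149)² = (-229)² = 52441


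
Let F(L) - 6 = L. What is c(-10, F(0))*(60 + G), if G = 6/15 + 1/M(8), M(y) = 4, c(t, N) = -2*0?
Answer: 0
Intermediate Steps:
F(L) = 6 + L
c(t, N) = 0
G = 13/20 (G = 6/15 + 1/4 = 6*(1/15) + 1*(¼) = ⅖ + ¼ = 13/20 ≈ 0.65000)
c(-10, F(0))*(60 + G) = 0*(60 + 13/20) = 0*(1213/20) = 0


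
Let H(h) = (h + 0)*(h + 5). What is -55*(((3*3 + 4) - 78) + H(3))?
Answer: 2255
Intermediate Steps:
H(h) = h*(5 + h)
-55*(((3*3 + 4) - 78) + H(3)) = -55*(((3*3 + 4) - 78) + 3*(5 + 3)) = -55*(((9 + 4) - 78) + 3*8) = -55*((13 - 78) + 24) = -55*(-65 + 24) = -55*(-41) = 2255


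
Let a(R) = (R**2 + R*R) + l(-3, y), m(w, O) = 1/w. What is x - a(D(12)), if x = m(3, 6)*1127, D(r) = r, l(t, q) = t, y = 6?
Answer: 272/3 ≈ 90.667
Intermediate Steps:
a(R) = -3 + 2*R**2 (a(R) = (R**2 + R*R) - 3 = (R**2 + R**2) - 3 = 2*R**2 - 3 = -3 + 2*R**2)
x = 1127/3 ≈ 375.67
x - a(D(12)) = 1127/3 - (-3 + 2*12**2) = 1127/3 - (-3 + 2*144) = 1127/3 - (-3 + 288) = 1127/3 - 1*285 = 1127/3 - 285 = 272/3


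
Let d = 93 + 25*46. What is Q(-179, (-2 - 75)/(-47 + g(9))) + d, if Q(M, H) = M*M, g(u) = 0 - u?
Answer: 33284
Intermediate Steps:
g(u) = -u
Q(M, H) = M**2
d = 1243 (d = 93 + 1150 = 1243)
Q(-179, (-2 - 75)/(-47 + g(9))) + d = (-179)**2 + 1243 = 32041 + 1243 = 33284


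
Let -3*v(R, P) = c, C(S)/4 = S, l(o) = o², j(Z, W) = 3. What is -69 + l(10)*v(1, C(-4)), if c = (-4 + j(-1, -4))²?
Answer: -307/3 ≈ -102.33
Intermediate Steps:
C(S) = 4*S
c = 1 (c = (-4 + 3)² = (-1)² = 1)
v(R, P) = -⅓ (v(R, P) = -⅓*1 = -⅓)
-69 + l(10)*v(1, C(-4)) = -69 + 10²*(-⅓) = -69 + 100*(-⅓) = -69 - 100/3 = -307/3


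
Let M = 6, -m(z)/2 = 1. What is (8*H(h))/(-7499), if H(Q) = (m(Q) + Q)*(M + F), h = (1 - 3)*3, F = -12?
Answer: -384/7499 ≈ -0.051207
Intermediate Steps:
m(z) = -2 (m(z) = -2*1 = -2)
h = -6 (h = -2*3 = -6)
H(Q) = 12 - 6*Q (H(Q) = (-2 + Q)*(6 - 12) = (-2 + Q)*(-6) = 12 - 6*Q)
(8*H(h))/(-7499) = (8*(12 - 6*(-6)))/(-7499) = (8*(12 + 36))*(-1/7499) = (8*48)*(-1/7499) = 384*(-1/7499) = -384/7499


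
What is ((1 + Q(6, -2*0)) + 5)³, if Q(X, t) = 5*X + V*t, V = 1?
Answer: 46656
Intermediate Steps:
Q(X, t) = t + 5*X (Q(X, t) = 5*X + 1*t = 5*X + t = t + 5*X)
((1 + Q(6, -2*0)) + 5)³ = ((1 + (-2*0 + 5*6)) + 5)³ = ((1 + (0 + 30)) + 5)³ = ((1 + 30) + 5)³ = (31 + 5)³ = 36³ = 46656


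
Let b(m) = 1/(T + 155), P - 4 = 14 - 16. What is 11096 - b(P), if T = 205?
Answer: 3994559/360 ≈ 11096.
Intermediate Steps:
P = 2 (P = 4 + (14 - 16) = 4 - 2 = 2)
b(m) = 1/360 (b(m) = 1/(205 + 155) = 1/360)
11096 - b(P) = 11096 - 1*1/360 = 11096 - 1/360 = 3994559/360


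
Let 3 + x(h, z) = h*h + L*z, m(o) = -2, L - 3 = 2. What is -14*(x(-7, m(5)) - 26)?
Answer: -140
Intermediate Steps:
L = 5 (L = 3 + 2 = 5)
x(h, z) = -3 + h² + 5*z (x(h, z) = -3 + (h*h + 5*z) = -3 + (h² + 5*z) = -3 + h² + 5*z)
-14*(x(-7, m(5)) - 26) = -14*((-3 + (-7)² + 5*(-2)) - 26) = -14*((-3 + 49 - 10) - 26) = -14*(36 - 26) = -14*10 = -140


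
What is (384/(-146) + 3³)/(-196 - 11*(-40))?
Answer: 1779/17812 ≈ 0.099877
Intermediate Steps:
(384/(-146) + 3³)/(-196 - 11*(-40)) = (384*(-1/146) + 27)/(-196 + 440) = (-192/73 + 27)/244 = (1779/73)*(1/244) = 1779/17812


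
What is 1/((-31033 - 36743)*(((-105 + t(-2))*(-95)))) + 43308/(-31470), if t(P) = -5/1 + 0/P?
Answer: -1022442982169/742963900800 ≈ -1.3762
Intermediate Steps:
t(P) = -5 (t(P) = -5*1 + 0 = -5 + 0 = -5)
1/((-31033 - 36743)*(((-105 + t(-2))*(-95)))) + 43308/(-31470) = 1/((-31033 - 36743)*(((-105 - 5)*(-95)))) + 43308/(-31470) = 1/((-67776)*((-110*(-95)))) + 43308*(-1/31470) = -1/67776/10450 - 7218/5245 = -1/67776*1/10450 - 7218/5245 = -1/708259200 - 7218/5245 = -1022442982169/742963900800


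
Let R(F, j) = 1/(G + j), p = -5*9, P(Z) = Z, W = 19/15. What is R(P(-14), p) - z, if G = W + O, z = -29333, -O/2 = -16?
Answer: 5162593/176 ≈ 29333.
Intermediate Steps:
O = 32 (O = -2*(-16) = 32)
W = 19/15 (W = 19*(1/15) = 19/15 ≈ 1.2667)
p = -45
G = 499/15 (G = 19/15 + 32 = 499/15 ≈ 33.267)
R(F, j) = 1/(499/15 + j)
R(P(-14), p) - z = 15/(499 + 15*(-45)) - 1*(-29333) = 15/(499 - 675) + 29333 = 15/(-176) + 29333 = 15*(-1/176) + 29333 = -15/176 + 29333 = 5162593/176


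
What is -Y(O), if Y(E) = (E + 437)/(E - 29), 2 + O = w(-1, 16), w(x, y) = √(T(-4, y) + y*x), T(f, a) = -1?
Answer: 6734/489 + 233*I*√17/489 ≈ 13.771 + 1.9646*I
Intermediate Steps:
w(x, y) = √(-1 + x*y) (w(x, y) = √(-1 + y*x) = √(-1 + x*y))
O = -2 + I*√17 (O = -2 + √(-1 - 1*16) = -2 + √(-1 - 16) = -2 + √(-17) = -2 + I*√17 ≈ -2.0 + 4.1231*I)
Y(E) = (437 + E)/(-29 + E)
-Y(O) = -(437 + (-2 + I*√17))/(-29 + (-2 + I*√17)) = -(435 + I*√17)/(-31 + I*√17)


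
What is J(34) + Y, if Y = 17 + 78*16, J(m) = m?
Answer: 1299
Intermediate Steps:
Y = 1265 (Y = 17 + 1248 = 1265)
J(34) + Y = 34 + 1265 = 1299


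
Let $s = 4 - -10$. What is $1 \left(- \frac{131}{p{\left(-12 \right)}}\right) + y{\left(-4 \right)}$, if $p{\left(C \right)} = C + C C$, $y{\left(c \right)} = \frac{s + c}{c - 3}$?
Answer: $- \frac{2237}{924} \approx -2.421$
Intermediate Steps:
$s = 14$ ($s = 4 + 10 = 14$)
$y{\left(c \right)} = \frac{14 + c}{-3 + c}$ ($y{\left(c \right)} = \frac{14 + c}{c - 3} = \frac{14 + c}{-3 + c}$)
$p{\left(C \right)} = C + C^{2}$
$1 \left(- \frac{131}{p{\left(-12 \right)}}\right) + y{\left(-4 \right)} = 1 \left(- \frac{131}{\left(-12\right) \left(1 - 12\right)}\right) + \frac{14 - 4}{-3 - 4} = 1 \left(- \frac{131}{\left(-12\right) \left(-11\right)}\right) + \frac{1}{-7} \cdot 10 = 1 \left(- \frac{131}{132}\right) - \frac{10}{7} = - \frac{131}{132} - \frac{10}{7} = - \frac{2237}{924}$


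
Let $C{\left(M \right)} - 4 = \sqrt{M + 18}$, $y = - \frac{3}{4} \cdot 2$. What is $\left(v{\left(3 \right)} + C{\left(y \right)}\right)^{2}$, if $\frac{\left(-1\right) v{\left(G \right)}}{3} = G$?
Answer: $\frac{\left(10 - \sqrt{66}\right)^{2}}{4} \approx 0.87981$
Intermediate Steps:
$v{\left(G \right)} = - 3 G$
$y = - \frac{3}{2}$ ($y = - \frac{3}{4} \cdot 2 = \left(-1\right) \frac{3}{4} \cdot 2 = \left(- \frac{3}{4}\right) 2 = - \frac{3}{2} \approx -1.5$)
$C{\left(M \right)} = 4 + \sqrt{18 + M}$ ($C{\left(M \right)} = 4 + \sqrt{M + 18} = 4 + \sqrt{18 + M}$)
$\left(v{\left(3 \right)} + C{\left(y \right)}\right)^{2} = \left(\left(-3\right) 3 + \left(4 + \sqrt{18 - \frac{3}{2}}\right)\right)^{2} = \left(-9 + \left(4 + \sqrt{\frac{33}{2}}\right)\right)^{2} = \left(-9 + \left(4 + \frac{\sqrt{66}}{2}\right)\right)^{2} = \left(-5 + \frac{\sqrt{66}}{2}\right)^{2}$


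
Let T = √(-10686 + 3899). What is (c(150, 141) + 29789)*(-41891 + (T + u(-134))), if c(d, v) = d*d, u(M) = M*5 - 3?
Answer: -2225628996 + 52289*I*√6787 ≈ -2.2256e+9 + 4.3077e+6*I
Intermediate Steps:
T = I*√6787 (T = √(-6787) = I*√6787 ≈ 82.383*I)
u(M) = -3 + 5*M (u(M) = 5*M - 3 = -3 + 5*M)
c(d, v) = d²
(c(150, 141) + 29789)*(-41891 + (T + u(-134))) = (150² + 29789)*(-41891 + (I*√6787 + (-3 + 5*(-134)))) = (22500 + 29789)*(-41891 + (I*√6787 + (-3 - 670))) = 52289*(-41891 + (I*√6787 - 673)) = 52289*(-41891 + (-673 + I*√6787)) = 52289*(-42564 + I*√6787) = -2225628996 + 52289*I*√6787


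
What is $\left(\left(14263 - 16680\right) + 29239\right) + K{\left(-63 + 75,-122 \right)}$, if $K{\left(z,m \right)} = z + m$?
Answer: $26712$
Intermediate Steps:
$K{\left(z,m \right)} = m + z$
$\left(\left(14263 - 16680\right) + 29239\right) + K{\left(-63 + 75,-122 \right)} = \left(\left(14263 - 16680\right) + 29239\right) + \left(-122 + \left(-63 + 75\right)\right) = \left(\left(14263 - 16680\right) + 29239\right) + \left(-122 + 12\right) = \left(-2417 + 29239\right) - 110 = 26822 - 110 = 26712$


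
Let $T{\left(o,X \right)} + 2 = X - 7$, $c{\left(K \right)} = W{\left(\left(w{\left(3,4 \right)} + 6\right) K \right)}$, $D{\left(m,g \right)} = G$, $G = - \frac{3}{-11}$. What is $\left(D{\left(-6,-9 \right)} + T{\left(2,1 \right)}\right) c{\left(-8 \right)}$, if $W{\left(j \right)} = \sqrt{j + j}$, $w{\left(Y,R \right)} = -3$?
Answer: $- \frac{340 i \sqrt{3}}{11} \approx - 53.536 i$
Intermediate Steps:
$G = \frac{3}{11}$ ($G = \left(-3\right) \left(- \frac{1}{11}\right) = \frac{3}{11} \approx 0.27273$)
$D{\left(m,g \right)} = \frac{3}{11}$
$W{\left(j \right)} = \sqrt{2} \sqrt{j}$ ($W{\left(j \right)} = \sqrt{2 j} = \sqrt{2} \sqrt{j}$)
$c{\left(K \right)} = \sqrt{6} \sqrt{K}$ ($c{\left(K \right)} = \sqrt{2} \sqrt{\left(-3 + 6\right) K} = \sqrt{2} \sqrt{3 K} = \sqrt{2} \sqrt{3} \sqrt{K} = \sqrt{6} \sqrt{K}$)
$T{\left(o,X \right)} = -9 + X$ ($T{\left(o,X \right)} = -2 + \left(X - 7\right) = -2 + \left(-7 + X\right) = -9 + X$)
$\left(D{\left(-6,-9 \right)} + T{\left(2,1 \right)}\right) c{\left(-8 \right)} = \left(\frac{3}{11} + \left(-9 + 1\right)\right) \sqrt{6} \sqrt{-8} = \left(\frac{3}{11} - 8\right) \sqrt{6} \cdot 2 i \sqrt{2} = - \frac{85 \cdot 4 i \sqrt{3}}{11} = - \frac{340 i \sqrt{3}}{11}$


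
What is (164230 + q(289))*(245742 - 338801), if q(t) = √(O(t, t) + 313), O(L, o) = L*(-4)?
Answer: -15283079570 - 93059*I*√843 ≈ -1.5283e+10 - 2.7019e+6*I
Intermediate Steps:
O(L, o) = -4*L
q(t) = √(313 - 4*t) (q(t) = √(-4*t + 313) = √(313 - 4*t))
(164230 + q(289))*(245742 - 338801) = (164230 + √(313 - 4*289))*(245742 - 338801) = (164230 + √(313 - 1156))*(-93059) = (164230 + √(-843))*(-93059) = (164230 + I*√843)*(-93059) = -15283079570 - 93059*I*√843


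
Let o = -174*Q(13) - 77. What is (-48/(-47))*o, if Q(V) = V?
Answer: -112272/47 ≈ -2388.8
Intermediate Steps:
o = -2339 (o = -174*13 - 77 = -2262 - 77 = -2339)
(-48/(-47))*o = -48/(-47)*(-2339) = -48*(-1/47)*(-2339) = (48/47)*(-2339) = -112272/47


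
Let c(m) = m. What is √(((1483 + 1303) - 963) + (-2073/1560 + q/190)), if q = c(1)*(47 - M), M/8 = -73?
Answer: √44536379810/4940 ≈ 42.720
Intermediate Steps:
M = -584 (M = 8*(-73) = -584)
q = 631 (q = 1*(47 - 1*(-584)) = 1*(47 + 584) = 1*631 = 631)
√(((1483 + 1303) - 963) + (-2073/1560 + q/190)) = √(((1483 + 1303) - 963) + (-2073/1560 + 631/190)) = √((2786 - 963) + (-2073*1/1560 + 631*(1/190))) = √(1823 + (-691/520 + 631/190)) = √(1823 + 19683/9880) = √(18030923/9880) = √44536379810/4940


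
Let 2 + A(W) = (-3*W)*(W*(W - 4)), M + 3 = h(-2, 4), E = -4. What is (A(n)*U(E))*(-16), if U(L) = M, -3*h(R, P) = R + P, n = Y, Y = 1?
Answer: 1232/3 ≈ 410.67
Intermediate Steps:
n = 1
h(R, P) = -P/3 - R/3 (h(R, P) = -(R + P)/3 = -(P + R)/3 = -P/3 - R/3)
M = -11/3 (M = -3 + (-⅓*4 - ⅓*(-2)) = -3 + (-4/3 + ⅔) = -3 - ⅔ = -11/3 ≈ -3.6667)
U(L) = -11/3
A(W) = -2 - 3*W²*(-4 + W) (A(W) = -2 + (-3*W)*(W*(W - 4)) = -2 + (-3*W)*(W*(-4 + W)) = -2 - 3*W²*(-4 + W))
(A(n)*U(E))*(-16) = ((-2 - 3*1³ + 12*1²)*(-11/3))*(-16) = ((-2 - 3*1 + 12*1)*(-11/3))*(-16) = ((-2 - 3 + 12)*(-11/3))*(-16) = (7*(-11/3))*(-16) = -77/3*(-16) = 1232/3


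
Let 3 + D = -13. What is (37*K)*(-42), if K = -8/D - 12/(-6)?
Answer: -3885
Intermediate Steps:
D = -16 (D = -3 - 13 = -16)
K = 5/2 (K = -8/(-16) - 12/(-6) = -8*(-1/16) - 12*(-⅙) = ½ + 2 = 5/2 ≈ 2.5000)
(37*K)*(-42) = (37*(5/2))*(-42) = (185/2)*(-42) = -3885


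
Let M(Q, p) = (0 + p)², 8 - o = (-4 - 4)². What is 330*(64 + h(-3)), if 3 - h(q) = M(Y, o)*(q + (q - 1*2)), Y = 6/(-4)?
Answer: 8301150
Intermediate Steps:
Y = -3/2 (Y = 6*(-¼) = -3/2 ≈ -1.5000)
o = -56 (o = 8 - (-4 - 4)² = 8 - 1*(-8)² = 8 - 1*64 = 8 - 64 = -56)
M(Q, p) = p²
h(q) = 6275 - 6272*q (h(q) = 3 - (-56)²*(q + (q - 1*2)) = 3 - 3136*(q + (q - 2)) = 3 - 3136*(q + (-2 + q)) = 3 - 3136*(-2 + 2*q) = 3 - (-6272 + 6272*q) = 3 + (6272 - 6272*q) = 6275 - 6272*q)
330*(64 + h(-3)) = 330*(64 + (6275 - 6272*(-3))) = 330*(64 + (6275 + 18816)) = 330*(64 + 25091) = 330*25155 = 8301150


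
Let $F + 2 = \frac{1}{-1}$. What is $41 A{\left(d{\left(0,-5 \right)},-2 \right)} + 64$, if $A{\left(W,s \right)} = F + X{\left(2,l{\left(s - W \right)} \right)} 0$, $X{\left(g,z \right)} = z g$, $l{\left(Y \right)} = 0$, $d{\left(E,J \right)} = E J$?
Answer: $-59$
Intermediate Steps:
$X{\left(g,z \right)} = g z$
$F = -3$ ($F = -2 + \frac{1}{-1} = -2 - 1 = -3$)
$A{\left(W,s \right)} = -3$ ($A{\left(W,s \right)} = -3 + 2 \cdot 0 \cdot 0 = -3 + 0 \cdot 0 = -3 + 0 = -3$)
$41 A{\left(d{\left(0,-5 \right)},-2 \right)} + 64 = 41 \left(-3\right) + 64 = -123 + 64 = -59$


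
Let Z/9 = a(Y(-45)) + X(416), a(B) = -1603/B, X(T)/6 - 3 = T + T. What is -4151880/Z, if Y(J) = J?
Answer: -20759400/227053 ≈ -91.430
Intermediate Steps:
X(T) = 18 + 12*T (X(T) = 18 + 6*(T + T) = 18 + 6*(2*T) = 18 + 12*T)
Z = 227053/5 (Z = 9*(-1603/(-45) + (18 + 12*416)) = 9*(-1603*(-1/45) + (18 + 4992)) = 9*(1603/45 + 5010) = 9*(227053/45) = 227053/5 ≈ 45411.)
-4151880/Z = -4151880/227053/5 = -4151880*5/227053 = -20759400/227053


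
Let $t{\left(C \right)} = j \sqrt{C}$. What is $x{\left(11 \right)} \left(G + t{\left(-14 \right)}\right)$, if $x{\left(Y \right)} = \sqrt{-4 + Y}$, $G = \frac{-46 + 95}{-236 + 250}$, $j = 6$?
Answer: $\frac{\sqrt{7} \left(7 + 12 i \sqrt{14}\right)}{2} \approx 9.2601 + 59.397 i$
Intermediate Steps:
$t{\left(C \right)} = 6 \sqrt{C}$
$G = \frac{7}{2}$ ($G = \frac{49}{14} = 49 \cdot \frac{1}{14} = \frac{7}{2} \approx 3.5$)
$x{\left(11 \right)} \left(G + t{\left(-14 \right)}\right) = \sqrt{-4 + 11} \left(\frac{7}{2} + 6 \sqrt{-14}\right) = \sqrt{7} \left(\frac{7}{2} + 6 i \sqrt{14}\right)$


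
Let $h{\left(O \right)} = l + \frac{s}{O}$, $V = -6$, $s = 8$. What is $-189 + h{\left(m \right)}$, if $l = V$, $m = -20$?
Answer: $- \frac{977}{5} \approx -195.4$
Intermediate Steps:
$l = -6$
$h{\left(O \right)} = -6 + \frac{8}{O}$
$-189 + h{\left(m \right)} = -189 - \left(6 - \frac{8}{-20}\right) = -189 + \left(-6 + 8 \left(- \frac{1}{20}\right)\right) = -189 - \frac{32}{5} = - \frac{977}{5}$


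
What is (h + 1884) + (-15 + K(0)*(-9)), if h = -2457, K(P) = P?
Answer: -588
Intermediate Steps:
(h + 1884) + (-15 + K(0)*(-9)) = (-2457 + 1884) + (-15 + 0*(-9)) = -573 + (-15 + 0) = -573 - 15 = -588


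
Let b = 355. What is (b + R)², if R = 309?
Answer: 440896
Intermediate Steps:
(b + R)² = (355 + 309)² = 664² = 440896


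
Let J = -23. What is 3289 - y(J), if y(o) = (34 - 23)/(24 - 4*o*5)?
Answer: 144715/44 ≈ 3289.0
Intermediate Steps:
y(o) = 11/(24 - 20*o)
3289 - y(J) = 3289 - (-11)/(-24 + 20*(-23)) = 3289 - (-11)/(-24 - 460) = 3289 - (-11)/(-484) = 3289 - (-11)*(-1)/484 = 3289 - 1*1/44 = 3289 - 1/44 = 144715/44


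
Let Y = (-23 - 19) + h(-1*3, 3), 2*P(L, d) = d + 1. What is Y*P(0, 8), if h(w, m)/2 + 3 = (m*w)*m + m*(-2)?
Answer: -513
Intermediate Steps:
P(L, d) = ½ + d/2 (P(L, d) = (d + 1)/2 = (1 + d)/2 = ½ + d/2)
h(w, m) = -6 - 4*m + 2*w*m² (h(w, m) = -6 + 2*((m*w)*m + m*(-2)) = -6 + 2*(w*m² - 2*m) = -6 + 2*(-2*m + w*m²) = -6 + (-4*m + 2*w*m²) = -6 - 4*m + 2*w*m²)
Y = -114 (Y = (-23 - 19) + (-6 - 4*3 + 2*(-1*3)*3²) = -42 + (-6 - 12 + 2*(-3)*9) = -42 + (-6 - 12 - 54) = -42 - 72 = -114)
Y*P(0, 8) = -114*(½ + (½)*8) = -114*(½ + 4) = -114*9/2 = -513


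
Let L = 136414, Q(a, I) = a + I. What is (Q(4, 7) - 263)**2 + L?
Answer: 199918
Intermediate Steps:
Q(a, I) = I + a
(Q(4, 7) - 263)**2 + L = ((7 + 4) - 263)**2 + 136414 = (11 - 263)**2 + 136414 = (-252)**2 + 136414 = 63504 + 136414 = 199918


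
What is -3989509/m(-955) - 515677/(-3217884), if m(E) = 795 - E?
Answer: -6418437372103/2815648500 ≈ -2279.6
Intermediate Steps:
-3989509/m(-955) - 515677/(-3217884) = -3989509/(795 - 1*(-955)) - 515677/(-3217884) = -3989509/(795 + 955) - 515677*(-1/3217884) = -3989509/1750 + 515677/3217884 = -6418437372103/2815648500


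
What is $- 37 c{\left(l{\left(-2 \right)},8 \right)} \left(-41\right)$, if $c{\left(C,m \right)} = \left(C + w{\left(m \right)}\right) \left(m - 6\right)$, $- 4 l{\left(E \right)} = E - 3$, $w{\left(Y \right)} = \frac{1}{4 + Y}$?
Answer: $\frac{12136}{3} \approx 4045.3$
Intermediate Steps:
$l{\left(E \right)} = \frac{3}{4} - \frac{E}{4}$ ($l{\left(E \right)} = - \frac{E - 3}{4} = - \frac{-3 + E}{4} = \frac{3}{4} - \frac{E}{4}$)
$c{\left(C,m \right)} = \left(-6 + m\right) \left(C + \frac{1}{4 + m}\right)$ ($c{\left(C,m \right)} = \left(C + \frac{1}{4 + m}\right) \left(m - 6\right) = \left(C + \frac{1}{4 + m}\right) \left(-6 + m\right) = \left(-6 + m\right) \left(C + \frac{1}{4 + m}\right)$)
$- 37 c{\left(l{\left(-2 \right)},8 \right)} \left(-41\right) = - 37 \frac{-6 + 8 + \left(\frac{3}{4} - - \frac{1}{2}\right) \left(-6 + 8\right) \left(4 + 8\right)}{4 + 8} \left(-41\right) = - 37 \frac{-6 + 8 + \left(\frac{3}{4} + \frac{1}{2}\right) 2 \cdot 12}{12} \left(-41\right) = - 37 \frac{-6 + 8 + \frac{5}{4} \cdot 2 \cdot 12}{12} \left(-41\right) = - 37 \frac{-6 + 8 + 30}{12} \left(-41\right) = - 37 \cdot \frac{1}{12} \cdot 32 \left(-41\right) = \left(-37\right) \frac{8}{3} \left(-41\right) = \left(- \frac{296}{3}\right) \left(-41\right) = \frac{12136}{3}$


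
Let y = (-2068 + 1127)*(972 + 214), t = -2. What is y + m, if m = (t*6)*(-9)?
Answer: -1115918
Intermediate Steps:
y = -1116026 (y = -941*1186 = -1116026)
m = 108 (m = -2*6*(-9) = -12*(-9) = 108)
y + m = -1116026 + 108 = -1115918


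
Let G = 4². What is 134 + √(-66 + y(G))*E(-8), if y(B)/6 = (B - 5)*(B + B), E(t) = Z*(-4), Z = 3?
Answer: 134 - 12*√2046 ≈ -408.79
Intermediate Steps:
G = 16
E(t) = -12 (E(t) = 3*(-4) = -12)
y(B) = 12*B*(-5 + B) (y(B) = 6*((B - 5)*(B + B)) = 6*((-5 + B)*(2*B)) = 6*(2*B*(-5 + B)) = 12*B*(-5 + B))
134 + √(-66 + y(G))*E(-8) = 134 + √(-66 + 12*16*(-5 + 16))*(-12) = 134 + √(-66 + 12*16*11)*(-12) = 134 + √(-66 + 2112)*(-12) = 134 + √2046*(-12) = 134 - 12*√2046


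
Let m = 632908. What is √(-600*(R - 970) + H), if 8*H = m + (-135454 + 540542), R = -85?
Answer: √3050998/2 ≈ 873.36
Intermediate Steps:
H = 259499/2 (H = (632908 + (-135454 + 540542))/8 = (632908 + 405088)/8 = (⅛)*1037996 = 259499/2 ≈ 1.2975e+5)
√(-600*(R - 970) + H) = √(-600*(-85 - 970) + 259499/2) = √(-600*(-1055) + 259499/2) = √(633000 + 259499/2) = √(1525499/2) = √3050998/2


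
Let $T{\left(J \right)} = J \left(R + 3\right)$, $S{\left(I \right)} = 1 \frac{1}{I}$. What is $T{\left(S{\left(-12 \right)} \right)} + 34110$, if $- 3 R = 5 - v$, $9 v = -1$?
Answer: $\frac{11051605}{324} \approx 34110.0$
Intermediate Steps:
$v = - \frac{1}{9}$ ($v = \frac{1}{9} \left(-1\right) = - \frac{1}{9} \approx -0.11111$)
$S{\left(I \right)} = \frac{1}{I}$
$R = - \frac{46}{27}$ ($R = - \frac{5 - - \frac{1}{9}}{3} = - \frac{5 + \frac{1}{9}}{3} = \left(- \frac{1}{3}\right) \frac{46}{9} = - \frac{46}{27} \approx -1.7037$)
$T{\left(J \right)} = \frac{35 J}{27}$ ($T{\left(J \right)} = J \left(- \frac{46}{27} + 3\right) = J \frac{35}{27} = \frac{35 J}{27}$)
$T{\left(S{\left(-12 \right)} \right)} + 34110 = \frac{35}{27 \left(-12\right)} + 34110 = \frac{35}{27} \left(- \frac{1}{12}\right) + 34110 = - \frac{35}{324} + 34110 = \frac{11051605}{324}$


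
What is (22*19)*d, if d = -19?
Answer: -7942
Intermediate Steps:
(22*19)*d = (22*19)*(-19) = 418*(-19) = -7942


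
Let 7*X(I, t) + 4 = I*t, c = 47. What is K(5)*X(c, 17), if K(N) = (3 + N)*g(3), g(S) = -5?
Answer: -31800/7 ≈ -4542.9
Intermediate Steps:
X(I, t) = -4/7 + I*t/7 (X(I, t) = -4/7 + (I*t)/7 = -4/7 + I*t/7)
K(N) = -15 - 5*N (K(N) = (3 + N)*(-5) = -15 - 5*N)
K(5)*X(c, 17) = (-15 - 5*5)*(-4/7 + (⅐)*47*17) = (-15 - 25)*(-4/7 + 799/7) = -40*795/7 = -31800/7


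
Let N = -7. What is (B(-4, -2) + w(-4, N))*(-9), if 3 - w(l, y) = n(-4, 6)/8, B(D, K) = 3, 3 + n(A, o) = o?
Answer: -405/8 ≈ -50.625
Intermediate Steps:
n(A, o) = -3 + o
w(l, y) = 21/8 (w(l, y) = 3 - (-3 + 6)/8 = 3 - 3/8 = 21/8)
(B(-4, -2) + w(-4, N))*(-9) = (3 + 21/8)*(-9) = (45/8)*(-9) = -405/8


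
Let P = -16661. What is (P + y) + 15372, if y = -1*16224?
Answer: -17513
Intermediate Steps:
y = -16224
(P + y) + 15372 = (-16661 - 16224) + 15372 = -32885 + 15372 = -17513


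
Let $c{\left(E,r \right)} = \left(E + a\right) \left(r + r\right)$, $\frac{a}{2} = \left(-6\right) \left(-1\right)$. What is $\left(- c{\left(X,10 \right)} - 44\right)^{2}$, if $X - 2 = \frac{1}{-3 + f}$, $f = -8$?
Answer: $\frac{12559936}{121} \approx 1.038 \cdot 10^{5}$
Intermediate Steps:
$a = 12$ ($a = 2 \left(\left(-6\right) \left(-1\right)\right) = 2 \cdot 6 = 12$)
$X = \frac{21}{11}$ ($X = 2 + \frac{1}{-3 - 8} = 2 + \frac{1}{-11} = 2 - \frac{1}{11} = \frac{21}{11} \approx 1.9091$)
$c{\left(E,r \right)} = 2 r \left(12 + E\right)$ ($c{\left(E,r \right)} = \left(E + 12\right) \left(r + r\right) = \left(12 + E\right) 2 r = 2 r \left(12 + E\right)$)
$\left(- c{\left(X,10 \right)} - 44\right)^{2} = \left(- 2 \cdot 10 \left(12 + \frac{21}{11}\right) - 44\right)^{2} = \left(- \frac{2 \cdot 10 \cdot 153}{11} - 44\right)^{2} = \left(\left(-1\right) \frac{3060}{11} - 44\right)^{2} = \left(- \frac{3060}{11} - 44\right)^{2} = \left(- \frac{3544}{11}\right)^{2} = \frac{12559936}{121}$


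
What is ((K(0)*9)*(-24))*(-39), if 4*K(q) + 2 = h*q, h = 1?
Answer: -4212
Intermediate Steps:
K(q) = -1/2 + q/4 (K(q) = -1/2 + (1*q)/4 = -1/2 + q/4)
((K(0)*9)*(-24))*(-39) = (((-1/2 + (1/4)*0)*9)*(-24))*(-39) = (((-1/2 + 0)*9)*(-24))*(-39) = (-1/2*9*(-24))*(-39) = -9/2*(-24)*(-39) = 108*(-39) = -4212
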